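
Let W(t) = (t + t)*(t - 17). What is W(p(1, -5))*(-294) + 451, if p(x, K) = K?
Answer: -64229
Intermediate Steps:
W(t) = 2*t*(-17 + t) (W(t) = (2*t)*(-17 + t) = 2*t*(-17 + t))
W(p(1, -5))*(-294) + 451 = (2*(-5)*(-17 - 5))*(-294) + 451 = (2*(-5)*(-22))*(-294) + 451 = 220*(-294) + 451 = -64680 + 451 = -64229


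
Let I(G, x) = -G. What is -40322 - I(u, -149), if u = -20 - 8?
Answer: -40350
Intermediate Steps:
u = -28
-40322 - I(u, -149) = -40322 - (-1)*(-28) = -40322 - 1*28 = -40322 - 28 = -40350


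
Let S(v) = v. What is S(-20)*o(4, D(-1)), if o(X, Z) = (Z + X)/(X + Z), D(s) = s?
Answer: -20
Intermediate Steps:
o(X, Z) = 1 (o(X, Z) = (X + Z)/(X + Z) = 1)
S(-20)*o(4, D(-1)) = -20*1 = -20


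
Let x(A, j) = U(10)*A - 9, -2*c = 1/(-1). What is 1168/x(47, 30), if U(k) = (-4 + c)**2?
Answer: 4672/2267 ≈ 2.0609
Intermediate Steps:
c = 1/2 (c = -1/2/(-1) = -1/2*(-1) = 1/2 ≈ 0.50000)
U(k) = 49/4 (U(k) = (-4 + 1/2)**2 = (-7/2)**2 = 49/4)
x(A, j) = -9 + 49*A/4 (x(A, j) = 49*A/4 - 9 = -9 + 49*A/4)
1168/x(47, 30) = 1168/(-9 + (49/4)*47) = 1168/(-9 + 2303/4) = 1168/(2267/4) = 1168*(4/2267) = 4672/2267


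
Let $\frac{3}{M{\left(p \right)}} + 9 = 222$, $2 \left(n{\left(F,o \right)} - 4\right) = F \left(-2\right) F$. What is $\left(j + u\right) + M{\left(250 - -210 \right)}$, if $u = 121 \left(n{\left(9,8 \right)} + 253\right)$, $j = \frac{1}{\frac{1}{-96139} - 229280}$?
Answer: $\frac{33329012600474788}{1565035244391} \approx 21296.0$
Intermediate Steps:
$n{\left(F,o \right)} = 4 - F^{2}$ ($n{\left(F,o \right)} = 4 + \frac{F \left(-2\right) F}{2} = 4 + \frac{- 2 F F}{2} = 4 + \frac{\left(-2\right) F^{2}}{2} = 4 - F^{2}$)
$M{\left(p \right)} = \frac{1}{71}$ ($M{\left(p \right)} = \frac{3}{-9 + 222} = \frac{3}{213} = 3 \cdot \frac{1}{213} = \frac{1}{71}$)
$j = - \frac{96139}{22042749921}$ ($j = \frac{1}{- \frac{1}{96139} - 229280} = \frac{1}{- \frac{22042749921}{96139}} = - \frac{96139}{22042749921} \approx -4.3615 \cdot 10^{-6}$)
$u = 21296$ ($u = 121 \left(\left(4 - 9^{2}\right) + 253\right) = 121 \left(\left(4 - 81\right) + 253\right) = 121 \left(-77 + 253\right) = 121 \cdot 176 = 21296$)
$\left(j + u\right) + M{\left(250 - -210 \right)} = \left(- \frac{96139}{22042749921} + 21296\right) + \frac{1}{71} = \frac{469422402221477}{22042749921} + \frac{1}{71} = \frac{33329012600474788}{1565035244391}$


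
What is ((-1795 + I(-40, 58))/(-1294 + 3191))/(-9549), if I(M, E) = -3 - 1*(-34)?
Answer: 28/287531 ≈ 9.7381e-5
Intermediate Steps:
I(M, E) = 31 (I(M, E) = -3 + 34 = 31)
((-1795 + I(-40, 58))/(-1294 + 3191))/(-9549) = ((-1795 + 31)/(-1294 + 3191))/(-9549) = -1764/1897*(-1/9549) = -1764*1/1897*(-1/9549) = -252/271*(-1/9549) = 28/287531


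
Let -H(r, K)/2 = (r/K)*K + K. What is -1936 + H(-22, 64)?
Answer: -2020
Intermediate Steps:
H(r, K) = -2*K - 2*r (H(r, K) = -2*((r/K)*K + K) = -2*(r + K) = -2*(K + r) = -2*K - 2*r)
-1936 + H(-22, 64) = -1936 + (-2*64 - 2*(-22)) = -1936 + (-128 + 44) = -1936 - 84 = -2020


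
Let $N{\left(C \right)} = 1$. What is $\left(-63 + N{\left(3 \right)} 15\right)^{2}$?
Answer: $2304$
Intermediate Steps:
$\left(-63 + N{\left(3 \right)} 15\right)^{2} = \left(-63 + 1 \cdot 15\right)^{2} = \left(-63 + 15\right)^{2} = \left(-48\right)^{2} = 2304$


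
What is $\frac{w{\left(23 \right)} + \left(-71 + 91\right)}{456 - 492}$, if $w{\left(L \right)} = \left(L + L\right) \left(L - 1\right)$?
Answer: $- \frac{86}{3} \approx -28.667$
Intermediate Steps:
$w{\left(L \right)} = 2 L \left(-1 + L\right)$
$\frac{w{\left(23 \right)} + \left(-71 + 91\right)}{456 - 492} = \frac{2 \cdot 23 \left(-1 + 23\right) + \left(-71 + 91\right)}{456 - 492} = \frac{2 \cdot 23 \cdot 22 + 20}{-36} = \left(1012 + 20\right) \left(- \frac{1}{36}\right) = 1032 \left(- \frac{1}{36}\right) = - \frac{86}{3}$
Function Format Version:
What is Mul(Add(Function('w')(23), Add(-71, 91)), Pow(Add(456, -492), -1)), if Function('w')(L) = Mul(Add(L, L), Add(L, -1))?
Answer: Rational(-86, 3) ≈ -28.667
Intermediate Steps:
Function('w')(L) = Mul(2, L, Add(-1, L)) (Function('w')(L) = Mul(Mul(2, L), Add(-1, L)) = Mul(2, L, Add(-1, L)))
Mul(Add(Function('w')(23), Add(-71, 91)), Pow(Add(456, -492), -1)) = Mul(Add(Mul(2, 23, Add(-1, 23)), Add(-71, 91)), Pow(Add(456, -492), -1)) = Mul(Add(Mul(2, 23, 22), 20), Pow(-36, -1)) = Mul(Add(1012, 20), Rational(-1, 36)) = Mul(1032, Rational(-1, 36)) = Rational(-86, 3)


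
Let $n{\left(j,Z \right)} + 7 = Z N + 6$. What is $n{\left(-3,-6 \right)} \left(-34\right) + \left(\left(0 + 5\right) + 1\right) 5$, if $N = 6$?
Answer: $1288$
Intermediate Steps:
$n{\left(j,Z \right)} = -1 + 6 Z$ ($n{\left(j,Z \right)} = -7 + \left(Z 6 + 6\right) = -7 + \left(6 Z + 6\right) = -7 + \left(6 + 6 Z\right) = -1 + 6 Z$)
$n{\left(-3,-6 \right)} \left(-34\right) + \left(\left(0 + 5\right) + 1\right) 5 = \left(-1 + 6 \left(-6\right)\right) \left(-34\right) + \left(\left(0 + 5\right) + 1\right) 5 = \left(-1 - 36\right) \left(-34\right) + \left(5 + 1\right) 5 = \left(-37\right) \left(-34\right) + 6 \cdot 5 = 1258 + 30 = 1288$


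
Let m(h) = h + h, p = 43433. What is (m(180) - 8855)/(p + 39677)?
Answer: -1699/16622 ≈ -0.10221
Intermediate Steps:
m(h) = 2*h
(m(180) - 8855)/(p + 39677) = (2*180 - 8855)/(43433 + 39677) = (360 - 8855)/83110 = -8495*1/83110 = -1699/16622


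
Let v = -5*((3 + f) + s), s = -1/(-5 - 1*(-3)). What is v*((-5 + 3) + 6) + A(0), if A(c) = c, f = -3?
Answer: -10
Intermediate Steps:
s = ½ (s = -1/(-5 + 3) = -1/(-2) = -1*(-½) = ½ ≈ 0.50000)
v = -5/2 (v = -5*((3 - 3) + ½) = -5*(0 + ½) = -5*½ = -5/2 ≈ -2.5000)
v*((-5 + 3) + 6) + A(0) = -5*((-5 + 3) + 6)/2 + 0 = -5*(-2 + 6)/2 + 0 = -5/2*4 + 0 = -10 + 0 = -10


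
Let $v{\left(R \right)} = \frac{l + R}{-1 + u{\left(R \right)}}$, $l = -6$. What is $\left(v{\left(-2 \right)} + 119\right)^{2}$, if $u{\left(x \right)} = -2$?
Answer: $\frac{133225}{9} \approx 14803.0$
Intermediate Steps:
$v{\left(R \right)} = 2 - \frac{R}{3}$ ($v{\left(R \right)} = \frac{-6 + R}{-1 - 2} = \frac{-6 + R}{-3} = \left(-6 + R\right) \left(- \frac{1}{3}\right) = 2 - \frac{R}{3}$)
$\left(v{\left(-2 \right)} + 119\right)^{2} = \left(\left(2 - - \frac{2}{3}\right) + 119\right)^{2} = \left(\left(2 + \frac{2}{3}\right) + 119\right)^{2} = \left(\frac{8}{3} + 119\right)^{2} = \left(\frac{365}{3}\right)^{2} = \frac{133225}{9}$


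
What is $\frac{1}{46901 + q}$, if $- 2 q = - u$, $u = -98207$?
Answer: $- \frac{2}{4405} \approx -0.00045403$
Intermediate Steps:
$q = - \frac{98207}{2}$ ($q = - \frac{\left(-1\right) \left(-98207\right)}{2} = \left(- \frac{1}{2}\right) 98207 = - \frac{98207}{2} \approx -49104.0$)
$\frac{1}{46901 + q} = \frac{1}{46901 - \frac{98207}{2}} = \frac{1}{- \frac{4405}{2}} = - \frac{2}{4405}$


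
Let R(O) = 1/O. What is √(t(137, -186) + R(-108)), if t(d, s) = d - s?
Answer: √104649/18 ≈ 17.972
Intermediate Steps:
√(t(137, -186) + R(-108)) = √((137 - 1*(-186)) + 1/(-108)) = √((137 + 186) - 1/108) = √(323 - 1/108) = √(34883/108) = √104649/18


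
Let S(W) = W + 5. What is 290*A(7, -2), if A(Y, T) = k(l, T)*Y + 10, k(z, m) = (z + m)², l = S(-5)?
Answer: 11020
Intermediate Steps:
S(W) = 5 + W
l = 0 (l = 5 - 5 = 0)
k(z, m) = (m + z)²
A(Y, T) = 10 + Y*T² (A(Y, T) = (T + 0)²*Y + 10 = T²*Y + 10 = Y*T² + 10 = 10 + Y*T²)
290*A(7, -2) = 290*(10 + 7*(-2)²) = 290*(10 + 7*4) = 290*(10 + 28) = 290*38 = 11020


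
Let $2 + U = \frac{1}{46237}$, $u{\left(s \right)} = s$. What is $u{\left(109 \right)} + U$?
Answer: $\frac{4947360}{46237} \approx 107.0$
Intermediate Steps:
$U = - \frac{92473}{46237}$ ($U = -2 + \frac{1}{46237} = - \frac{92473}{46237} \approx -2.0$)
$u{\left(109 \right)} + U = 109 - \frac{92473}{46237} = \frac{4947360}{46237}$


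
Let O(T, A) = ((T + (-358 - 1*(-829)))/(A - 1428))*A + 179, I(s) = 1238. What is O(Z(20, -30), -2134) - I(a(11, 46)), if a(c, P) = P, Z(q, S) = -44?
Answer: -1430470/1781 ≈ -803.18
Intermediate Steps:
O(T, A) = 179 + A*(471 + T)/(-1428 + A) (O(T, A) = ((T + (-358 + 829))/(-1428 + A))*A + 179 = ((T + 471)/(-1428 + A))*A + 179 = ((471 + T)/(-1428 + A))*A + 179 = A*(471 + T)/(-1428 + A) + 179 = 179 + A*(471 + T)/(-1428 + A))
O(Z(20, -30), -2134) - I(a(11, 46)) = (-255612 + 650*(-2134) - 2134*(-44))/(-1428 - 2134) - 1*1238 = (-255612 - 1387100 + 93896)/(-3562) - 1238 = -1/3562*(-1548816) - 1238 = 774408/1781 - 1238 = -1430470/1781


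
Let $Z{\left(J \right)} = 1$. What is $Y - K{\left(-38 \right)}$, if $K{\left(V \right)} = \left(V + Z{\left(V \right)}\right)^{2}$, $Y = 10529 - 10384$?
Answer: $-1224$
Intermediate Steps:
$Y = 145$ ($Y = 10529 - 10384 = 145$)
$K{\left(V \right)} = \left(1 + V\right)^{2}$ ($K{\left(V \right)} = \left(V + 1\right)^{2} = \left(1 + V\right)^{2}$)
$Y - K{\left(-38 \right)} = 145 - \left(1 - 38\right)^{2} = 145 - \left(-37\right)^{2} = 145 - 1369 = -1224$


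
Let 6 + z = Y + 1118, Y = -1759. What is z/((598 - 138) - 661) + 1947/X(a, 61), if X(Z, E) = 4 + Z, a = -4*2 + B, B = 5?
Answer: 391994/201 ≈ 1950.2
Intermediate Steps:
a = -3 (a = -4*2 + 5 = -8 + 5 = -3)
z = -647 (z = -6 + (-1759 + 1118) = -6 - 641 = -647)
z/((598 - 138) - 661) + 1947/X(a, 61) = -647/((598 - 138) - 661) + 1947/(4 - 3) = -647/(460 - 661) + 1947/1 = -647/(-201) + 1947*1 = -647*(-1/201) + 1947 = 647/201 + 1947 = 391994/201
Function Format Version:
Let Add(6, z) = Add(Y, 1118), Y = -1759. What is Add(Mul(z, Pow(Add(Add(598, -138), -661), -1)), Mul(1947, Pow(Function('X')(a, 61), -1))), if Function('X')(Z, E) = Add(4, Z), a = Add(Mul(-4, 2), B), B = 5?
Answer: Rational(391994, 201) ≈ 1950.2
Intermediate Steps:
a = -3 (a = Add(Mul(-4, 2), 5) = Add(-8, 5) = -3)
z = -647 (z = Add(-6, Add(-1759, 1118)) = Add(-6, -641) = -647)
Add(Mul(z, Pow(Add(Add(598, -138), -661), -1)), Mul(1947, Pow(Function('X')(a, 61), -1))) = Add(Mul(-647, Pow(Add(Add(598, -138), -661), -1)), Mul(1947, Pow(Add(4, -3), -1))) = Add(Mul(-647, Pow(Add(460, -661), -1)), Mul(1947, Pow(1, -1))) = Add(Mul(-647, Pow(-201, -1)), Mul(1947, 1)) = Add(Mul(-647, Rational(-1, 201)), 1947) = Add(Rational(647, 201), 1947) = Rational(391994, 201)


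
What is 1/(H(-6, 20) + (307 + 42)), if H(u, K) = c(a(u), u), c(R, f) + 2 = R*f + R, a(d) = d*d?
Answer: 1/167 ≈ 0.0059880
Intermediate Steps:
a(d) = d²
c(R, f) = -2 + R + R*f (c(R, f) = -2 + (R*f + R) = -2 + (R + R*f) = -2 + R + R*f)
H(u, K) = -2 + u² + u³ (H(u, K) = -2 + u² + u²*u = -2 + u² + u³)
1/(H(-6, 20) + (307 + 42)) = 1/((-2 + (-6)² + (-6)³) + (307 + 42)) = 1/((-2 + 36 - 216) + 349) = 1/(-182 + 349) = 1/167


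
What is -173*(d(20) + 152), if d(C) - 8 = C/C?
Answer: -27853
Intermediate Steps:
d(C) = 9 (d(C) = 8 + C/C = 8 + 1 = 9)
-173*(d(20) + 152) = -173*(9 + 152) = -173*161 = -27853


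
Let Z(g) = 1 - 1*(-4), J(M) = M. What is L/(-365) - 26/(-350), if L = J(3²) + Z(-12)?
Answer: 459/12775 ≈ 0.035930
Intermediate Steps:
Z(g) = 5 (Z(g) = 1 + 4 = 5)
L = 14 (L = 3² + 5 = 9 + 5 = 14)
L/(-365) - 26/(-350) = 14/(-365) - 26/(-350) = 14*(-1/365) - 26*(-1/350) = -14/365 + 13/175 = 459/12775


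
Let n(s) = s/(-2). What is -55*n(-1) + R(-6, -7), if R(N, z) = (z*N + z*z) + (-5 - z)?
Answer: 131/2 ≈ 65.500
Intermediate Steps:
R(N, z) = -5 + z² - z + N*z (R(N, z) = (N*z + z²) + (-5 - z) = (z² + N*z) + (-5 - z) = -5 + z² - z + N*z)
n(s) = -s/2 (n(s) = s*(-½) = -s/2)
-55*n(-1) + R(-6, -7) = -(-55)*(-1)/2 + (-5 + (-7)² - 1*(-7) - 6*(-7)) = -55*½ + (-5 + 49 + 7 + 42) = -55/2 + 93 = 131/2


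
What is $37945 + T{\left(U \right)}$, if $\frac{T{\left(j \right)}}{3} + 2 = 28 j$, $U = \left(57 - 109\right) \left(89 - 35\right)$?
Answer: $-197933$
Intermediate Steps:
$U = -2808$ ($U = \left(-52\right) 54 = -2808$)
$T{\left(j \right)} = -6 + 84 j$ ($T{\left(j \right)} = -6 + 3 \cdot 28 j = -6 + 84 j$)
$37945 + T{\left(U \right)} = 37945 + \left(-6 + 84 \left(-2808\right)\right) = 37945 - 235878 = -197933$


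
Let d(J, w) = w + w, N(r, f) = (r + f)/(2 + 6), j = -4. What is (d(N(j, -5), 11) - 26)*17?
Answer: -68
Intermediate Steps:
N(r, f) = f/8 + r/8 (N(r, f) = (f + r)/8 = (f + r)*(⅛) = f/8 + r/8)
d(J, w) = 2*w
(d(N(j, -5), 11) - 26)*17 = (2*11 - 26)*17 = (22 - 26)*17 = -4*17 = -68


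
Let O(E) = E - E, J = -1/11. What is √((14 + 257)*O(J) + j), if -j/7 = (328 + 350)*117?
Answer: 3*I*√61698 ≈ 745.17*I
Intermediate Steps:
J = -1/11 (J = -1*1/11 = -1/11 ≈ -0.090909)
O(E) = 0
j = -555282 (j = -7*(328 + 350)*117 = -4746*117 = -7*79326 = -555282)
√((14 + 257)*O(J) + j) = √((14 + 257)*0 - 555282) = √(271*0 - 555282) = √(0 - 555282) = √(-555282) = 3*I*√61698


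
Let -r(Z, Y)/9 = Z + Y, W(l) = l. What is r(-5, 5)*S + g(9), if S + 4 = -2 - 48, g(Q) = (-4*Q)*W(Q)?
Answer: -324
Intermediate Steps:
g(Q) = -4*Q**2 (g(Q) = (-4*Q)*Q = -4*Q**2)
S = -54 (S = -4 + (-2 - 48) = -4 - 50 = -54)
r(Z, Y) = -9*Y - 9*Z (r(Z, Y) = -9*(Z + Y) = -9*(Y + Z) = -9*Y - 9*Z)
r(-5, 5)*S + g(9) = (-9*5 - 9*(-5))*(-54) - 4*9**2 = (-45 + 45)*(-54) - 4*81 = 0*(-54) - 324 = 0 - 324 = -324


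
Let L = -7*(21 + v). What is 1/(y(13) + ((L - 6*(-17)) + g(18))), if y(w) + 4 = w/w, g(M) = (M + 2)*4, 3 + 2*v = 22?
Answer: -2/69 ≈ -0.028986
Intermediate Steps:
v = 19/2 (v = -3/2 + (1/2)*22 = -3/2 + 11 = 19/2 ≈ 9.5000)
g(M) = 8 + 4*M (g(M) = (2 + M)*4 = 8 + 4*M)
L = -427/2 (L = -7*(21 + 19/2) = -7*61/2 = -427/2 ≈ -213.50)
y(w) = -3 (y(w) = -4 + w/w = -4 + 1 = -3)
1/(y(13) + ((L - 6*(-17)) + g(18))) = 1/(-3 + ((-427/2 - 6*(-17)) + (8 + 4*18))) = 1/(-3 + ((-427/2 + 102) + (8 + 72))) = 1/(-3 + (-223/2 + 80)) = 1/(-3 - 63/2) = 1/(-69/2) = -2/69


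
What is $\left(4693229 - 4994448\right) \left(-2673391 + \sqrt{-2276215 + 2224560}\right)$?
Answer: $805276163629 - 301219 i \sqrt{51655} \approx 8.0528 \cdot 10^{11} - 6.846 \cdot 10^{7} i$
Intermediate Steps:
$\left(4693229 - 4994448\right) \left(-2673391 + \sqrt{-2276215 + 2224560}\right) = - 301219 \left(-2673391 + \sqrt{-51655}\right) = - 301219 \left(-2673391 + i \sqrt{51655}\right) = 805276163629 - 301219 i \sqrt{51655}$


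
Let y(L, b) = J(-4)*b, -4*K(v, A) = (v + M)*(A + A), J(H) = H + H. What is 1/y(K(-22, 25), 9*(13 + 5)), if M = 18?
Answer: -1/1296 ≈ -0.00077160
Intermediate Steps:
J(H) = 2*H
K(v, A) = -A*(18 + v)/2 (K(v, A) = -(v + 18)*(A + A)/4 = -(18 + v)*2*A/4 = -A*(18 + v)/2)
y(L, b) = -8*b (y(L, b) = (2*(-4))*b = -8*b)
1/y(K(-22, 25), 9*(13 + 5)) = 1/(-72*(13 + 5)) = 1/(-72*18) = 1/(-8*162) = 1/(-1296) = -1/1296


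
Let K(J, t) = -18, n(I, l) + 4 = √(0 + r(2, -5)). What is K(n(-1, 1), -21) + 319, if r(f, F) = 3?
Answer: 301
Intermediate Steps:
n(I, l) = -4 + √3 (n(I, l) = -4 + √(0 + 3) = -4 + √3)
K(n(-1, 1), -21) + 319 = -18 + 319 = 301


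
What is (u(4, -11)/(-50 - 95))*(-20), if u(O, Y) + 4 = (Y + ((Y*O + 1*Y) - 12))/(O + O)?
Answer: -55/29 ≈ -1.8966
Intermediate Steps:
u(O, Y) = -4 + (-12 + 2*Y + O*Y)/(2*O) (u(O, Y) = -4 + (Y + ((Y*O + 1*Y) - 12))/(O + O) = -4 + (Y + ((O*Y + Y) - 12))/((2*O)) = -4 + (Y + ((Y + O*Y) - 12))*(1/(2*O)) = -4 + (Y + (-12 + Y + O*Y))*(1/(2*O)) = -4 + (-12 + 2*Y + O*Y)*(1/(2*O)) = -4 + (-12 + 2*Y + O*Y)/(2*O))
(u(4, -11)/(-50 - 95))*(-20) = (((-6 - 11 + (½)*4*(-8 - 11))/4)/(-50 - 95))*(-20) = (((-6 - 11 + (½)*4*(-19))/4)/(-145))*(-20) = -(-6 - 11 - 38)/580*(-20) = -(-55)/580*(-20) = -1/145*(-55/4)*(-20) = (11/116)*(-20) = -55/29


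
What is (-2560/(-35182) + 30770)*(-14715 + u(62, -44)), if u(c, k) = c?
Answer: -7931322356550/17591 ≈ -4.5087e+8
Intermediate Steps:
(-2560/(-35182) + 30770)*(-14715 + u(62, -44)) = (-2560/(-35182) + 30770)*(-14715 + 62) = (-2560*(-1/35182) + 30770)*(-14653) = (1280/17591 + 30770)*(-14653) = (541276350/17591)*(-14653) = -7931322356550/17591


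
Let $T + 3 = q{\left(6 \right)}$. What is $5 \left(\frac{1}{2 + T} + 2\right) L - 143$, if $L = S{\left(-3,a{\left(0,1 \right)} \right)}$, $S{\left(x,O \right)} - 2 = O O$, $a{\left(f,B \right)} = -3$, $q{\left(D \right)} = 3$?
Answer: $- \frac{11}{2} \approx -5.5$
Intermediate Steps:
$T = 0$ ($T = -3 + 3 = 0$)
$S{\left(x,O \right)} = 2 + O^{2}$ ($S{\left(x,O \right)} = 2 + O O = 2 + O^{2}$)
$L = 11$ ($L = 2 + \left(-3\right)^{2} = 2 + 9 = 11$)
$5 \left(\frac{1}{2 + T} + 2\right) L - 143 = 5 \left(\frac{1}{2 + 0} + 2\right) 11 - 143 = 5 \left(\frac{1}{2} + 2\right) 11 - 143 = 5 \cdot \frac{5}{2} \cdot 11 - 143 = \frac{25}{2} \cdot 11 - 143 = \frac{275}{2} - 143 = - \frac{11}{2}$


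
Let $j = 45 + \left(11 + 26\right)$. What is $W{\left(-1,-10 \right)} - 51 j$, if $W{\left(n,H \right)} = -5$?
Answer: $-4187$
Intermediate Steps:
$j = 82$ ($j = 45 + 37 = 82$)
$W{\left(-1,-10 \right)} - 51 j = -5 - 4182 = -4187$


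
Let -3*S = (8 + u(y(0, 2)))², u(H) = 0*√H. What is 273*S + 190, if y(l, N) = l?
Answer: -5634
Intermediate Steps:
u(H) = 0
S = -64/3 (S = -(8 + 0)²/3 = -⅓*8² = -⅓*64 = -64/3 ≈ -21.333)
273*S + 190 = 273*(-64/3) + 190 = -5824 + 190 = -5634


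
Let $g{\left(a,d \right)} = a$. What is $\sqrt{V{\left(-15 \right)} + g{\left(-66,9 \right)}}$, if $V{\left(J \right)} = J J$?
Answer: $\sqrt{159} \approx 12.61$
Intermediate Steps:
$V{\left(J \right)} = J^{2}$
$\sqrt{V{\left(-15 \right)} + g{\left(-66,9 \right)}} = \sqrt{\left(-15\right)^{2} - 66} = \sqrt{225 - 66} = \sqrt{159}$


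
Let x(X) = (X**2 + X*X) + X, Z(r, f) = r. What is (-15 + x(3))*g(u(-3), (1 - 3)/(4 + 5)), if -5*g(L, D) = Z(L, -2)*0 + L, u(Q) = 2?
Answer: -12/5 ≈ -2.4000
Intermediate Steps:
g(L, D) = -L/5 (g(L, D) = -(L*0 + L)/5 = -(0 + L)/5 = -L/5)
x(X) = X + 2*X**2 (x(X) = (X**2 + X**2) + X = 2*X**2 + X = X + 2*X**2)
(-15 + x(3))*g(u(-3), (1 - 3)/(4 + 5)) = (-15 + 3*(1 + 2*3))*(-1/5*2) = (-15 + 3*(1 + 6))*(-2/5) = (-15 + 3*7)*(-2/5) = (-15 + 21)*(-2/5) = 6*(-2/5) = -12/5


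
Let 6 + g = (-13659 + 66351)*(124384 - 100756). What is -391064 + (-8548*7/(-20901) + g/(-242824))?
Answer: -1005380279704921/2537632212 ≈ -3.9619e+5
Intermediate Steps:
g = 1245006570 (g = -6 + (-13659 + 66351)*(124384 - 100756) = -6 + 52692*23628 = -6 + 1245006576 = 1245006570)
-391064 + (-8548*7/(-20901) + g/(-242824)) = -391064 + (-8548*7/(-20901) + 1245006570/(-242824)) = -391064 + (-59836*(-1/20901) + 1245006570*(-1/242824)) = -391064 + (59836/20901 - 622503285/121412) = -391064 - 13003676351353/2537632212 = -1005380279704921/2537632212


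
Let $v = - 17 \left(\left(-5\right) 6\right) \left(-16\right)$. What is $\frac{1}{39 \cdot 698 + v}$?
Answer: $\frac{1}{19062} \approx 5.246 \cdot 10^{-5}$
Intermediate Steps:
$v = -8160$ ($v = \left(-17\right) \left(-30\right) \left(-16\right) = 510 \left(-16\right) = -8160$)
$\frac{1}{39 \cdot 698 + v} = \frac{1}{39 \cdot 698 - 8160} = \frac{1}{27222 - 8160} = \frac{1}{19062}$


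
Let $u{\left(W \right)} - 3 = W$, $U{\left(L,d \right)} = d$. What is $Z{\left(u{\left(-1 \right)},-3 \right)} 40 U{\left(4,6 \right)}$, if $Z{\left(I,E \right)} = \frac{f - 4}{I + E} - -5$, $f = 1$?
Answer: $1920$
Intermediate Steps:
$u{\left(W \right)} = 3 + W$
$Z{\left(I,E \right)} = 5 - \frac{3}{E + I}$ ($Z{\left(I,E \right)} = \frac{1 - 4}{I + E} - -5 = - \frac{3}{E + I} + 5 = 5 - \frac{3}{E + I}$)
$Z{\left(u{\left(-1 \right)},-3 \right)} 40 U{\left(4,6 \right)} = \frac{-3 + 5 \left(-3\right) + 5 \left(3 - 1\right)}{-3 + \left(3 - 1\right)} 40 \cdot 6 = \frac{-3 - 15 + 5 \cdot 2}{-3 + 2} \cdot 40 \cdot 6 = \frac{-3 - 15 + 10}{-1} \cdot 40 \cdot 6 = \left(-1\right) \left(-8\right) 40 \cdot 6 = 8 \cdot 40 \cdot 6 = 320 \cdot 6 = 1920$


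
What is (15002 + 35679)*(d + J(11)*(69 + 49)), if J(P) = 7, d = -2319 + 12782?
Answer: 572137809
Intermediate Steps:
d = 10463
(15002 + 35679)*(d + J(11)*(69 + 49)) = (15002 + 35679)*(10463 + 7*(69 + 49)) = 50681*(10463 + 7*118) = 50681*(10463 + 826) = 50681*11289 = 572137809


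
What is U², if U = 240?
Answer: 57600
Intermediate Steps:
U² = 240² = 57600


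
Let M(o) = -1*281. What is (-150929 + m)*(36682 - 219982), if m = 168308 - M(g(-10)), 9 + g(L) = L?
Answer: -3237078000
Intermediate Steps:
g(L) = -9 + L
M(o) = -281
m = 168589 (m = 168308 - 1*(-281) = 168308 + 281 = 168589)
(-150929 + m)*(36682 - 219982) = (-150929 + 168589)*(36682 - 219982) = 17660*(-183300) = -3237078000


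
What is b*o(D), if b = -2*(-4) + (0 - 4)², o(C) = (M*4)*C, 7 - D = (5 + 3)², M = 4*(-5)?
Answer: 109440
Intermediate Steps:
M = -20
D = -57 (D = 7 - (5 + 3)² = 7 - 1*8² = 7 - 1*64 = 7 - 64 = -57)
o(C) = -80*C (o(C) = (-20*4)*C = -80*C)
b = 24 (b = 8 + (-4)² = 8 + 16 = 24)
b*o(D) = 24*(-80*(-57)) = 24*4560 = 109440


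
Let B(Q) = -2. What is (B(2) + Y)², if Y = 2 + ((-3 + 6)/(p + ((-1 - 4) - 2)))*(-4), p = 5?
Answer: 36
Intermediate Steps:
Y = 8 (Y = 2 + ((-3 + 6)/(5 + ((-1 - 4) - 2)))*(-4) = 2 + (3/(5 + (-5 - 2)))*(-4) = 2 + (3/(5 - 7))*(-4) = 2 + (3/(-2))*(-4) = 2 + (3*(-½))*(-4) = 2 - 3/2*(-4) = 2 + 6 = 8)
(B(2) + Y)² = (-2 + 8)² = 6² = 36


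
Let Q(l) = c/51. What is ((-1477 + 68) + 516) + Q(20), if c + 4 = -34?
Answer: -45581/51 ≈ -893.75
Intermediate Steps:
c = -38 (c = -4 - 34 = -38)
Q(l) = -38/51
((-1477 + 68) + 516) + Q(20) = ((-1477 + 68) + 516) - 38/51 = (-1409 + 516) - 38/51 = -893 - 38/51 = -45581/51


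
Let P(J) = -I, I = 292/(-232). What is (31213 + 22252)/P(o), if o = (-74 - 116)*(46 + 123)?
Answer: 3100970/73 ≈ 42479.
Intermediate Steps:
o = -32110 (o = -190*169 = -32110)
I = -73/58 (I = 292*(-1/232) = -73/58 ≈ -1.2586)
P(J) = 73/58 (P(J) = -1*(-73/58) = 73/58)
(31213 + 22252)/P(o) = (31213 + 22252)/(73/58) = 53465*(58/73) = 3100970/73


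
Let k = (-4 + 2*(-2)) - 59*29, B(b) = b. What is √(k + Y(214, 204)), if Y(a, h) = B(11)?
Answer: 2*I*√427 ≈ 41.328*I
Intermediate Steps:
Y(a, h) = 11
k = -1719 (k = (-4 - 4) - 1711 = -8 - 1711 = -1719)
√(k + Y(214, 204)) = √(-1719 + 11) = √(-1708) = 2*I*√427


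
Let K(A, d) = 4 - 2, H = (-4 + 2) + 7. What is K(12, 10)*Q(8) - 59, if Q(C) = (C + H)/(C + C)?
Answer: -459/8 ≈ -57.375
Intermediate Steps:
H = 5 (H = -2 + 7 = 5)
K(A, d) = 2
Q(C) = (5 + C)/(2*C) (Q(C) = (C + 5)/(C + C) = (5 + C)/((2*C)) = (5 + C)*(1/(2*C)) = (5 + C)/(2*C))
K(12, 10)*Q(8) - 59 = 2*((½)*(5 + 8)/8) - 59 = 2*((½)*(⅛)*13) - 59 = 2*(13/16) - 59 = 13/8 - 59 = -459/8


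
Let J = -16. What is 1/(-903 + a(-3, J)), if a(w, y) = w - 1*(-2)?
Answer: -1/904 ≈ -0.0011062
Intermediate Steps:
a(w, y) = 2 + w (a(w, y) = w + 2 = 2 + w)
1/(-903 + a(-3, J)) = 1/(-903 + (2 - 3)) = 1/(-903 - 1) = 1/(-904) = -1/904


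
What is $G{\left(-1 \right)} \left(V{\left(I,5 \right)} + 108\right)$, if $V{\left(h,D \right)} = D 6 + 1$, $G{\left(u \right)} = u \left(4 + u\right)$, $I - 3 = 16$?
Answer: $-417$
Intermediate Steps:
$I = 19$ ($I = 3 + 16 = 19$)
$V{\left(h,D \right)} = 1 + 6 D$ ($V{\left(h,D \right)} = 6 D + 1 = 1 + 6 D$)
$G{\left(-1 \right)} \left(V{\left(I,5 \right)} + 108\right) = - (4 - 1) \left(\left(1 + 6 \cdot 5\right) + 108\right) = \left(-1\right) 3 \left(\left(1 + 30\right) + 108\right) = - 3 \left(31 + 108\right) = \left(-3\right) 139 = -417$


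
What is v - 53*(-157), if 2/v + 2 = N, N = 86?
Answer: 349483/42 ≈ 8321.0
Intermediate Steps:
v = 1/42 (v = 2/(-2 + 86) = 2/84 = 2*(1/84) = 1/42 ≈ 0.023810)
v - 53*(-157) = 1/42 - 53*(-157) = 1/42 + 8321 = 349483/42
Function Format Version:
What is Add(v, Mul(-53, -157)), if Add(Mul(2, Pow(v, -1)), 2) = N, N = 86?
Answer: Rational(349483, 42) ≈ 8321.0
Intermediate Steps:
v = Rational(1, 42) (v = Mul(2, Pow(Add(-2, 86), -1)) = Mul(2, Pow(84, -1)) = Mul(2, Rational(1, 84)) = Rational(1, 42) ≈ 0.023810)
Add(v, Mul(-53, -157)) = Add(Rational(1, 42), Mul(-53, -157)) = Add(Rational(1, 42), 8321) = Rational(349483, 42)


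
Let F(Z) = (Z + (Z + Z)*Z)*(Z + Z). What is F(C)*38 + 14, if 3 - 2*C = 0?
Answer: 698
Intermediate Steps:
C = 3/2 (C = 3/2 - 1/2*0 = 3/2 + 0 = 3/2 ≈ 1.5000)
F(Z) = 2*Z*(Z + 2*Z**2) (F(Z) = (Z + (2*Z)*Z)*(2*Z) = (Z + 2*Z**2)*(2*Z) = 2*Z*(Z + 2*Z**2))
F(C)*38 + 14 = ((3/2)**2*(2 + 4*(3/2)))*38 + 14 = (9*(2 + 6)/4)*38 + 14 = ((9/4)*8)*38 + 14 = 18*38 + 14 = 684 + 14 = 698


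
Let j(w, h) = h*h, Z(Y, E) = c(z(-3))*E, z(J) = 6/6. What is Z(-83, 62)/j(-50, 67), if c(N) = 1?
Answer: 62/4489 ≈ 0.013812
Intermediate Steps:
z(J) = 1 (z(J) = 6*(⅙) = 1)
Z(Y, E) = E (Z(Y, E) = 1*E = E)
j(w, h) = h²
Z(-83, 62)/j(-50, 67) = 62/(67²) = 62/4489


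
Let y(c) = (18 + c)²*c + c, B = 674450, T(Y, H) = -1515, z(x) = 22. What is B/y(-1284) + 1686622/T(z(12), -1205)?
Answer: -578494646705381/519629846970 ≈ -1113.3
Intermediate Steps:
y(c) = c + c*(18 + c)² (y(c) = c*(18 + c)² + c = c + c*(18 + c)²)
B/y(-1284) + 1686622/T(z(12), -1205) = 674450/((-1284*(1 + (18 - 1284)²))) + 1686622/(-1515) = 674450/((-1284*(1 + (-1266)²))) + 1686622*(-1/1515) = 674450/((-1284*(1 + 1602756))) - 1686622/1515 = 674450/((-1284*1602757)) - 1686622/1515 = 674450/(-2057939988) - 1686622/1515 = 674450*(-1/2057939988) - 1686622/1515 = -337225/1028969994 - 1686622/1515 = -578494646705381/519629846970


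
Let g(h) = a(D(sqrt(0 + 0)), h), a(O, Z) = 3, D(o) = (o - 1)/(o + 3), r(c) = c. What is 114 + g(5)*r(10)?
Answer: 144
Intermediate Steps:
D(o) = (-1 + o)/(3 + o)
g(h) = 3
114 + g(5)*r(10) = 114 + 3*10 = 114 + 30 = 144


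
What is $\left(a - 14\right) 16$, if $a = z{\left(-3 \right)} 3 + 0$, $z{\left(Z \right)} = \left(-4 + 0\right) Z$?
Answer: $352$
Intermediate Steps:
$z{\left(Z \right)} = - 4 Z$
$a = 36$ ($a = \left(-4\right) \left(-3\right) 3 + 0 = 12 \cdot 3 + 0 = 36 + 0 = 36$)
$\left(a - 14\right) 16 = \left(36 - 14\right) 16 = 22 \cdot 16 = 352$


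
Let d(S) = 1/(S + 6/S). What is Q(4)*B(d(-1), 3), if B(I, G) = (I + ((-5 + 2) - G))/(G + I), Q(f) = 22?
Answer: -473/10 ≈ -47.300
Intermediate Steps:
B(I, G) = (-3 + I - G)/(G + I) (B(I, G) = (I + (-3 - G))/(G + I) = (-3 + I - G)/(G + I))
Q(4)*B(d(-1), 3) = 22*((-3 - 1/(6 + (-1)²) - 1*3)/(3 - 1/(6 + (-1)²))) = 22*((-3 - 1/(6 + 1) - 3)/(3 - 1/(6 + 1))) = 22*((-3 - 1/7 - 3)/(3 - 1/7)) = 22*((-3 - 1*⅐ - 3)/(3 - 1*⅐)) = 22*((-3 - ⅐ - 3)/(3 - ⅐)) = 22*(-43/7/(20/7)) = 22*((7/20)*(-43/7)) = 22*(-43/20) = -473/10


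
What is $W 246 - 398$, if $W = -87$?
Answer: $-21800$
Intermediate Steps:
$W 246 - 398 = \left(-87\right) 246 - 398 = -21402 - 398 = -21800$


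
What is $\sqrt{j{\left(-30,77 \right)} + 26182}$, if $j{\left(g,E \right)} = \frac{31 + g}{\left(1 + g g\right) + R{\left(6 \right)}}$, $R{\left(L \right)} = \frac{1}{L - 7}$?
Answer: $\frac{\sqrt{23563801}}{30} \approx 161.81$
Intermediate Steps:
$R{\left(L \right)} = \frac{1}{-7 + L}$
$j{\left(g,E \right)} = \frac{31 + g}{g^{2}}$ ($j{\left(g,E \right)} = \frac{31 + g}{\left(1 + g g\right) + \frac{1}{-7 + 6}} = \frac{31 + g}{\left(1 + g^{2}\right) + \frac{1}{-1}} = \frac{31 + g}{\left(1 + g^{2}\right) - 1} = \frac{31 + g}{g^{2}}$)
$\sqrt{j{\left(-30,77 \right)} + 26182} = \sqrt{\frac{31 - 30}{900} + 26182} = \sqrt{\frac{1}{900} \cdot 1 + 26182} = \sqrt{\frac{1}{900} + 26182} = \sqrt{\frac{23563801}{900}} = \frac{\sqrt{23563801}}{30}$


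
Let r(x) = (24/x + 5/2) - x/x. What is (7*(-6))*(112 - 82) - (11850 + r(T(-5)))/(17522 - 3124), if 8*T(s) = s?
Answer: -181532931/143980 ≈ -1260.8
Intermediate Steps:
T(s) = s/8
r(x) = 3/2 + 24/x (r(x) = (24/x + 5*(1/2)) - 1*1 = (24/x + 5/2) - 1 = (5/2 + 24/x) - 1 = 3/2 + 24/x)
(7*(-6))*(112 - 82) - (11850 + r(T(-5)))/(17522 - 3124) = (7*(-6))*(112 - 82) - (11850 + (3/2 + 24/(((1/8)*(-5)))))/(17522 - 3124) = -42*30 - (11850 + (3/2 + 24/(-5/8)))/14398 = -1260 - (11850 + (3/2 + 24*(-8/5)))/14398 = -1260 - (11850 + (3/2 - 192/5))/14398 = -1260 - (11850 - 369/10)/14398 = -1260 - 118131/(10*14398) = -1260 - 1*118131/143980 = -1260 - 118131/143980 = -181532931/143980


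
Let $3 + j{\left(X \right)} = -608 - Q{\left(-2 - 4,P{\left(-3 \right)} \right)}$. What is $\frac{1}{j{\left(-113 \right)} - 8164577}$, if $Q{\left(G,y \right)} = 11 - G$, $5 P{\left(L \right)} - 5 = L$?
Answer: $- \frac{1}{8165205} \approx -1.2247 \cdot 10^{-7}$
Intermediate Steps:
$P{\left(L \right)} = 1 + \frac{L}{5}$
$j{\left(X \right)} = -628$ ($j{\left(X \right)} = -3 - \left(619 - \left(-2 - 4\right)\right) = -3 - \left(619 + 6\right) = -3 - 625 = -628$)
$\frac{1}{j{\left(-113 \right)} - 8164577} = \frac{1}{-628 - 8164577} = \frac{1}{-8165205} = - \frac{1}{8165205}$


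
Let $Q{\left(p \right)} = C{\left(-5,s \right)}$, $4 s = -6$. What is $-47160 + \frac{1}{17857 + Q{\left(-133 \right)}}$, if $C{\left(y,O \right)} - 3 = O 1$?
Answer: $- \frac{1684413718}{35717} \approx -47160.0$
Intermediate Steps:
$s = - \frac{3}{2}$ ($s = \frac{1}{4} \left(-6\right) = - \frac{3}{2} \approx -1.5$)
$C{\left(y,O \right)} = 3 + O$ ($C{\left(y,O \right)} = 3 + O 1 = 3 + O$)
$Q{\left(p \right)} = \frac{3}{2}$ ($Q{\left(p \right)} = 3 - \frac{3}{2} = \frac{3}{2}$)
$-47160 + \frac{1}{17857 + Q{\left(-133 \right)}} = -47160 + \frac{1}{17857 + \frac{3}{2}} = -47160 + \frac{1}{\frac{35717}{2}} = -47160 + \frac{2}{35717} = - \frac{1684413718}{35717}$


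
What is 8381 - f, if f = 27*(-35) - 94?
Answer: 9420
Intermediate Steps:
f = -1039 (f = -945 - 94 = -1039)
8381 - f = 8381 - 1*(-1039) = 8381 + 1039 = 9420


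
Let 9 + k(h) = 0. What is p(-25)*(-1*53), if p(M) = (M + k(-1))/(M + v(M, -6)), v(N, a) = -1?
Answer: -901/13 ≈ -69.308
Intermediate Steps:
k(h) = -9 (k(h) = -9 + 0 = -9)
p(M) = (-9 + M)/(-1 + M) (p(M) = (M - 9)/(M - 1) = (-9 + M)/(-1 + M))
p(-25)*(-1*53) = ((-9 - 25)/(-1 - 25))*(-1*53) = (-34/(-26))*(-53) = -1/26*(-34)*(-53) = (17/13)*(-53) = -901/13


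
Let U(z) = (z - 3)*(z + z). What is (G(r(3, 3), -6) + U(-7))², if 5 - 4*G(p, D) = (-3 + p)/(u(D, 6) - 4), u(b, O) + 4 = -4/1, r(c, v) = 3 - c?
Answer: 5103081/256 ≈ 19934.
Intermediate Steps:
u(b, O) = -8 (u(b, O) = -4 - 4/1 = -4 - 4*1 = -4 - 4 = -8)
U(z) = 2*z*(-3 + z) (U(z) = (-3 + z)*(2*z) = 2*z*(-3 + z))
G(p, D) = 19/16 + p/48 (G(p, D) = 5/4 - (-3 + p)/(4*(-8 - 4)) = 5/4 - (-3 + p)/(4*(-12)) = 5/4 - (-3 + p)*(-1)/(4*12) = 5/4 - (¼ - p/12)/4 = 5/4 + (-1/16 + p/48) = 19/16 + p/48)
(G(r(3, 3), -6) + U(-7))² = ((19/16 + (3 - 1*3)/48) + 2*(-7)*(-3 - 7))² = ((19/16 + (3 - 3)/48) + 2*(-7)*(-10))² = ((19/16 + (1/48)*0) + 140)² = ((19/16 + 0) + 140)² = (19/16 + 140)² = (2259/16)² = 5103081/256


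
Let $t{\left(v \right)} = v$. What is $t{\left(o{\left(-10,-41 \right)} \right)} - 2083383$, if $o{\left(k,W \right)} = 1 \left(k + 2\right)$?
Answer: $-2083391$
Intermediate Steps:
$o{\left(k,W \right)} = 2 + k$ ($o{\left(k,W \right)} = 1 \left(2 + k\right) = 2 + k$)
$t{\left(o{\left(-10,-41 \right)} \right)} - 2083383 = \left(2 - 10\right) - 2083383 = -8 - 2083383 = -2083391$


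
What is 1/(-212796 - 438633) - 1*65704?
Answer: -42801491017/651429 ≈ -65704.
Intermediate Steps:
1/(-212796 - 438633) - 1*65704 = 1/(-651429) - 65704 = -1/651429 - 65704 = -42801491017/651429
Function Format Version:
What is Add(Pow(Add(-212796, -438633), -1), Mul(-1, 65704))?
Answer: Rational(-42801491017, 651429) ≈ -65704.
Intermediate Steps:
Add(Pow(Add(-212796, -438633), -1), Mul(-1, 65704)) = Add(Pow(-651429, -1), -65704) = Add(Rational(-1, 651429), -65704) = Rational(-42801491017, 651429)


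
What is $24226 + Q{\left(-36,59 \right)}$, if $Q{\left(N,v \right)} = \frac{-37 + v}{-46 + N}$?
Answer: $\frac{993255}{41} \approx 24226.0$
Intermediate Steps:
$Q{\left(N,v \right)} = \frac{-37 + v}{-46 + N}$
$24226 + Q{\left(-36,59 \right)} = 24226 + \frac{-37 + 59}{-46 - 36} = 24226 + \frac{1}{-82} \cdot 22 = 24226 - \frac{11}{41} = \frac{993255}{41}$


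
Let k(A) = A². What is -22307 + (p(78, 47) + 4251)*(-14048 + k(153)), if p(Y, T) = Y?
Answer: 40501462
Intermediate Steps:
-22307 + (p(78, 47) + 4251)*(-14048 + k(153)) = -22307 + (78 + 4251)*(-14048 + 153²) = -22307 + 4329*(-14048 + 23409) = -22307 + 4329*9361 = -22307 + 40523769 = 40501462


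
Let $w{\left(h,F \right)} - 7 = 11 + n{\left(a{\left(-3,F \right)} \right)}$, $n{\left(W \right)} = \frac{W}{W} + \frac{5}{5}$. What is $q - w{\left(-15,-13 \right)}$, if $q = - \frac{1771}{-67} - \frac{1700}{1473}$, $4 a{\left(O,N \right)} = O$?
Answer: $\frac{520963}{98691} \approx 5.2787$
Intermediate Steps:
$a{\left(O,N \right)} = \frac{O}{4}$
$q = \frac{2494783}{98691}$ ($q = \left(-1771\right) \left(- \frac{1}{67}\right) - \frac{1700}{1473} = \frac{1771}{67} - \frac{1700}{1473} = \frac{2494783}{98691} \approx 25.279$)
$n{\left(W \right)} = 2$ ($n{\left(W \right)} = 1 + 5 \cdot \frac{1}{5} = 1 + 1 = 2$)
$w{\left(h,F \right)} = 20$ ($w{\left(h,F \right)} = 7 + \left(11 + 2\right) = 7 + 13 = 20$)
$q - w{\left(-15,-13 \right)} = \frac{2494783}{98691} - 20 = \frac{520963}{98691}$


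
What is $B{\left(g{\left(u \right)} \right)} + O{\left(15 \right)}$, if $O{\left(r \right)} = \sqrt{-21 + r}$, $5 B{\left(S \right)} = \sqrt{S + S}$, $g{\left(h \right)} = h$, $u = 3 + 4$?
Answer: $\frac{\sqrt{14}}{5} + i \sqrt{6} \approx 0.74833 + 2.4495 i$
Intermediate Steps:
$u = 7$
$B{\left(S \right)} = \frac{\sqrt{2} \sqrt{S}}{5}$ ($B{\left(S \right)} = \frac{\sqrt{S + S}}{5} = \frac{\sqrt{2 S}}{5} = \frac{\sqrt{2} \sqrt{S}}{5}$)
$B{\left(g{\left(u \right)} \right)} + O{\left(15 \right)} = \frac{\sqrt{2} \sqrt{7}}{5} + \sqrt{-21 + 15} = \frac{\sqrt{14}}{5} + \sqrt{-6} = \frac{\sqrt{14}}{5} + i \sqrt{6}$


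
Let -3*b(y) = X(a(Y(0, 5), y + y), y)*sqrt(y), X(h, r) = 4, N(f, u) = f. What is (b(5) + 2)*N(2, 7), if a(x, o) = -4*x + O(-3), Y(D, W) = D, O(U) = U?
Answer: 4 - 8*sqrt(5)/3 ≈ -1.9628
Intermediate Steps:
a(x, o) = -3 - 4*x (a(x, o) = -4*x - 3 = -3 - 4*x)
b(y) = -4*sqrt(y)/3
(b(5) + 2)*N(2, 7) = (-4*sqrt(5)/3 + 2)*2 = (2 - 4*sqrt(5)/3)*2 = 4 - 8*sqrt(5)/3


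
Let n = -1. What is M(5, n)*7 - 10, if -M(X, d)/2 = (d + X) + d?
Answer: -52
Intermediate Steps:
M(X, d) = -4*d - 2*X (M(X, d) = -2*((d + X) + d) = -2*((X + d) + d) = -2*(X + 2*d) = -4*d - 2*X)
M(5, n)*7 - 10 = (-4*(-1) - 2*5)*7 - 10 = (4 - 10)*7 - 10 = -6*7 - 10 = -42 - 10 = -52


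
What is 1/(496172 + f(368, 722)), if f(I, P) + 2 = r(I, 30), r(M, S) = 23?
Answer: 1/496193 ≈ 2.0153e-6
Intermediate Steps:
f(I, P) = 21 (f(I, P) = -2 + 23 = 21)
1/(496172 + f(368, 722)) = 1/(496172 + 21) = 1/496193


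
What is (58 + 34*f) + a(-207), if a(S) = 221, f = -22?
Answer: -469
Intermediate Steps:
(58 + 34*f) + a(-207) = (58 + 34*(-22)) + 221 = (58 - 748) + 221 = -690 + 221 = -469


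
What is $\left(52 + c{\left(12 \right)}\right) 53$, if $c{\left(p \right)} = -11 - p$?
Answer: $1537$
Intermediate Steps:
$\left(52 + c{\left(12 \right)}\right) 53 = \left(52 - 23\right) 53 = 29 \cdot 53 = 1537$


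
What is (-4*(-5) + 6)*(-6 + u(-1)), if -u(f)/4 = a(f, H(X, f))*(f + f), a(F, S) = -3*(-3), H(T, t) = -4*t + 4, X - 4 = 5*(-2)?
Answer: 1716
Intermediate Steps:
X = -6 (X = 4 + 5*(-2) = 4 - 10 = -6)
H(T, t) = 4 - 4*t
a(F, S) = 9
u(f) = -72*f (u(f) = -36*(f + f) = -36*2*f = -72*f)
(-4*(-5) + 6)*(-6 + u(-1)) = (-4*(-5) + 6)*(-6 - 72*(-1)) = (20 + 6)*(-6 + 72) = 26*66 = 1716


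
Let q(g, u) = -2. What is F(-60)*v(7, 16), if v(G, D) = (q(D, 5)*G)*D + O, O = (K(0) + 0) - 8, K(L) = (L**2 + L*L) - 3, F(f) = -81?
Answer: 19035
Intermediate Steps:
K(L) = -3 + 2*L**2 (K(L) = (L**2 + L**2) - 3 = 2*L**2 - 3 = -3 + 2*L**2)
O = -11 (O = ((-3 + 2*0**2) + 0) - 8 = ((-3 + 2*0) + 0) - 8 = ((-3 + 0) + 0) - 8 = (-3 + 0) - 8 = -3 - 8 = -11)
v(G, D) = -11 - 2*D*G (v(G, D) = (-2*G)*D - 11 = -2*D*G - 11 = -11 - 2*D*G)
F(-60)*v(7, 16) = -81*(-11 - 2*16*7) = -81*(-11 - 224) = -81*(-235) = 19035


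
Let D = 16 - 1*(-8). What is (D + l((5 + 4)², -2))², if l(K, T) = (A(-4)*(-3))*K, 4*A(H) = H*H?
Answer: 898704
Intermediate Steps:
A(H) = H²/4 (A(H) = (H*H)/4 = H²/4)
D = 24 (D = 16 + 8 = 24)
l(K, T) = -12*K (l(K, T) = (((¼)*(-4)²)*(-3))*K = (((¼)*16)*(-3))*K = (4*(-3))*K = -12*K)
(D + l((5 + 4)², -2))² = (24 - 12*(5 + 4)²)² = (24 - 12*9²)² = (24 - 12*81)² = (24 - 972)² = (-948)² = 898704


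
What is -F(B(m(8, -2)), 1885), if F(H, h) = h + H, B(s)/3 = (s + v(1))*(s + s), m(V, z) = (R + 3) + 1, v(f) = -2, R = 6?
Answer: -2365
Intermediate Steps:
m(V, z) = 10 (m(V, z) = (6 + 3) + 1 = 9 + 1 = 10)
B(s) = 6*s*(-2 + s) (B(s) = 3*((s - 2)*(s + s)) = 3*((-2 + s)*(2*s)) = 3*(2*s*(-2 + s)) = 6*s*(-2 + s))
F(H, h) = H + h
-F(B(m(8, -2)), 1885) = -(6*10*(-2 + 10) + 1885) = -(6*10*8 + 1885) = -(480 + 1885) = -1*2365 = -2365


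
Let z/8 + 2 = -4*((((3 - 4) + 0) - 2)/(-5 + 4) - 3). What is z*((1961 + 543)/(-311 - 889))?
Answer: 2504/75 ≈ 33.387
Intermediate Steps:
z = -16 (z = -16 + 8*(-4*((((3 - 4) + 0) - 2)/(-5 + 4) - 3)) = -16 + 8*(-4*(((-1 + 0) - 2)/(-1) - 3)) = -16 + 8*(-4*((-1 - 2)*(-1) - 3)) = -16 + 8*(-4*(-3*(-1) - 3)) = -16 + 8*(-4*(3 - 3)) = -16 + 8*(-4*0) = -16 + 8*0 = -16 + 0 = -16)
z*((1961 + 543)/(-311 - 889)) = -16*(1961 + 543)/(-311 - 889) = -40064/(-1200) = -40064*(-1)/1200 = -16*(-313/150) = 2504/75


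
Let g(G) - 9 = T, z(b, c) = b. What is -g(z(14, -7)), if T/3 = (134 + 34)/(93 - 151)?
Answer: -9/29 ≈ -0.31034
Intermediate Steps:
T = -252/29 (T = 3*((134 + 34)/(93 - 151)) = 3*(168/(-58)) = 3*(168*(-1/58)) = 3*(-84/29) = -252/29 ≈ -8.6897)
g(G) = 9/29 (g(G) = 9 - 252/29 = 9/29)
-g(z(14, -7)) = -1*9/29 = -9/29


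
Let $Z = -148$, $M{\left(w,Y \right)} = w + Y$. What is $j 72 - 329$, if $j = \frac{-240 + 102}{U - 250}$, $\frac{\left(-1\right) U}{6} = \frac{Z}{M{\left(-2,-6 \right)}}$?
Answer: $- \frac{108833}{361} \approx -301.48$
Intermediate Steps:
$M{\left(w,Y \right)} = Y + w$
$U = -111$ ($U = - 6 \left(- \frac{148}{-6 - 2}\right) = - 6 \left(- \frac{148}{-8}\right) = - 6 \left(\left(-148\right) \left(- \frac{1}{8}\right)\right) = \left(-6\right) \frac{37}{2} = -111$)
$j = \frac{138}{361}$ ($j = \frac{-240 + 102}{-111 - 250} = - \frac{138}{-361} = \left(-138\right) \left(- \frac{1}{361}\right) = \frac{138}{361} \approx 0.38227$)
$j 72 - 329 = \frac{138}{361} \cdot 72 - 329 = \frac{9936}{361} - 329 = - \frac{108833}{361}$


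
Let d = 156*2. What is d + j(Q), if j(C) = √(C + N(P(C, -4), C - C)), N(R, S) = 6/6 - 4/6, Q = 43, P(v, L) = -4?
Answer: 312 + √390/3 ≈ 318.58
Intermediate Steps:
N(R, S) = ⅓ (N(R, S) = 6*(⅙) - 4*⅙ = 1 - ⅔ = ⅓)
d = 312
j(C) = √(⅓ + C) (j(C) = √(C + ⅓) = √(⅓ + C))
d + j(Q) = 312 + √(3 + 9*43)/3 = 312 + √(3 + 387)/3 = 312 + √390/3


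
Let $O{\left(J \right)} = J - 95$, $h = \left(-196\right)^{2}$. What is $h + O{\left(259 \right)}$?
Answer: $38580$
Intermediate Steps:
$h = 38416$
$O{\left(J \right)} = -95 + J$
$h + O{\left(259 \right)} = 38416 + \left(-95 + 259\right) = 38416 + 164 = 38580$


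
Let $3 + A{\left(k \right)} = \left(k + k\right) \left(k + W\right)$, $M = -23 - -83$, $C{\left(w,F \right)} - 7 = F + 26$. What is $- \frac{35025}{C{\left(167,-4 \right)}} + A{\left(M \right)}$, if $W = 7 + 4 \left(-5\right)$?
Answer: $\frac{128448}{29} \approx 4429.2$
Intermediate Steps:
$C{\left(w,F \right)} = 33 + F$ ($C{\left(w,F \right)} = 7 + \left(F + 26\right) = 7 + \left(26 + F\right) = 33 + F$)
$W = -13$ ($W = 7 - 20 = -13$)
$M = 60$ ($M = -23 + 83 = 60$)
$A{\left(k \right)} = -3 + 2 k \left(-13 + k\right)$ ($A{\left(k \right)} = -3 + \left(k + k\right) \left(k - 13\right) = -3 + 2 k \left(-13 + k\right)$)
$- \frac{35025}{C{\left(167,-4 \right)}} + A{\left(M \right)} = - \frac{35025}{33 - 4} - \left(1563 - 7200\right) = - \frac{35025}{29} - -5637 = \left(-35025\right) \frac{1}{29} - -5637 = - \frac{35025}{29} + 5637 = \frac{128448}{29}$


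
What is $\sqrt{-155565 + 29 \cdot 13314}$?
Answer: $\sqrt{230541} \approx 480.15$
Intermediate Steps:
$\sqrt{-155565 + 29 \cdot 13314} = \sqrt{-155565 + 386106} = \sqrt{230541}$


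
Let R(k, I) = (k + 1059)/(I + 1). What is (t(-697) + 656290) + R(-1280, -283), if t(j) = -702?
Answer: 184876037/282 ≈ 6.5559e+5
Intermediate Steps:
R(k, I) = (1059 + k)/(1 + I)
(t(-697) + 656290) + R(-1280, -283) = (-702 + 656290) + (1059 - 1280)/(1 - 283) = 655588 - 221/(-282) = 655588 - 1/282*(-221) = 655588 + 221/282 = 184876037/282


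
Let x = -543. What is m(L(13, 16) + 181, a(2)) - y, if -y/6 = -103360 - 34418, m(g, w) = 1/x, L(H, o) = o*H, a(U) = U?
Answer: -448880725/543 ≈ -8.2667e+5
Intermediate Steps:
L(H, o) = H*o
m(g, w) = -1/543 (m(g, w) = 1/(-543) = -1/543)
y = 826668 (y = -6*(-103360 - 34418) = -6*(-137778) = 826668)
m(L(13, 16) + 181, a(2)) - y = -1/543 - 1*826668 = -1/543 - 826668 = -448880725/543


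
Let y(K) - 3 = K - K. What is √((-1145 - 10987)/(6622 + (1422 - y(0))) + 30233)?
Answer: √1954698116261/8041 ≈ 173.87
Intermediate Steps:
y(K) = 3 (y(K) = 3 + (K - K) = 3 + 0 = 3)
√((-1145 - 10987)/(6622 + (1422 - y(0))) + 30233) = √((-1145 - 10987)/(6622 + (1422 - 1*3)) + 30233) = √(-12132/(6622 + (1422 - 3)) + 30233) = √(-12132/(6622 + 1419) + 30233) = √(-12132/8041 + 30233) = √(243091421/8041) = √1954698116261/8041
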